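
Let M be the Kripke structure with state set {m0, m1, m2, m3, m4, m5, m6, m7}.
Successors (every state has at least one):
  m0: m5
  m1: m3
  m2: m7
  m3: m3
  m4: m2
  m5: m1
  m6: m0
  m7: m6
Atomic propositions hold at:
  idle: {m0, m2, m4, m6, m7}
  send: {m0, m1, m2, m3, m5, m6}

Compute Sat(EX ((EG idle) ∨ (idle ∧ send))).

EG idle: greatest fixpoint, start Z0 = {m0, m2, m4, m6, m7}, keep only states in Sat with some successor in Z. Z1 = {m2, m4, m6, m7}; Z2 = {m2, m4, m7}; Z3 = {m2, m4}; Z4 = {m4}; Z5 = ∅; fixed.
Sat(EG idle) = ∅
Sat(idle ∧ send) = {m0, m2, m6}
Sat((EG idle) ∨ (idle ∧ send)) = {m0, m2, m6}
Sat(EX ((EG idle) ∨ (idle ∧ send))) = {s : some successor in {m0, m2, m6}} = {m4, m6, m7}

{m4, m6, m7}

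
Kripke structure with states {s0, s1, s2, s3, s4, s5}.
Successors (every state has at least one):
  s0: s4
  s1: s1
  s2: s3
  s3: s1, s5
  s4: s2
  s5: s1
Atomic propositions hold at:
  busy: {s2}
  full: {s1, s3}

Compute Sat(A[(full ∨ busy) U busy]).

{s2}

Sat(full ∨ busy) = {s1, s2, s3}
A[(full ∨ busy) U busy]: least fixpoint, start Z0 = Sat(busy) = {s2}, add states in Sat(full ∨ busy) with every successor in Z. Already a fixed point.
Sat(A[(full ∨ busy) U busy]) = {s2}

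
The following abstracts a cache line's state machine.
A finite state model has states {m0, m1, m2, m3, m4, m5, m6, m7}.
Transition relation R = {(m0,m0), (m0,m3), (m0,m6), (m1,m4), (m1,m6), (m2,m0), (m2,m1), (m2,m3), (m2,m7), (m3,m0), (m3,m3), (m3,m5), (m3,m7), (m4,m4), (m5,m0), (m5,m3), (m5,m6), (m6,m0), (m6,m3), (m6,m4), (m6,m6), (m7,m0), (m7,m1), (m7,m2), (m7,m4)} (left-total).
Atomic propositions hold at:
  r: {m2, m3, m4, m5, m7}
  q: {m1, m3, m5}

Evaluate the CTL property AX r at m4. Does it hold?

Yes

Sat(AX r) = {s : every successor in {m2, m3, m4, m5, m7}} = {m4}
m4 ∈ Sat(AX r) = {m4}, so the formula holds at m4.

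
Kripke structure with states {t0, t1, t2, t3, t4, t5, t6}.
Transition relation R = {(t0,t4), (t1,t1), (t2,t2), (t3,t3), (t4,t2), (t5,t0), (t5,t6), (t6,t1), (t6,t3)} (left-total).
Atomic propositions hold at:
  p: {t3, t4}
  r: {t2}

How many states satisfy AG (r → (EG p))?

EG p: greatest fixpoint, start Z0 = {t3, t4}, keep only states in Sat with some successor in Z. Z1 = {t3}; fixed.
Sat(EG p) = {t3}
Sat(r → (EG p)) = {t0, t1, t3, t4, t5, t6}
AG (r → (EG p)): greatest fixpoint, start Z0 = {t0, t1, t3, t4, t5, t6}, keep only states in Sat with every successor in Z. Z1 = {t0, t1, t3, t5, t6}; Z2 = {t1, t3, t5, t6}; Z3 = {t1, t3, t6}; fixed.
Sat(AG (r → (EG p))) = {t1, t3, t6}
|Sat(AG (r → (EG p)))| = |{t1, t3, t6}| = 3.

3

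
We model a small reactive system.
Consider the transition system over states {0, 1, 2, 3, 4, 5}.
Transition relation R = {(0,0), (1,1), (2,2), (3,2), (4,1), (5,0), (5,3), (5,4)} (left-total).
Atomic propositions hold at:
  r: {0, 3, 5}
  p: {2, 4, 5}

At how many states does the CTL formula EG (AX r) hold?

Sat(AX r) = {s : every successor in {0, 3, 5}} = {0}
EG (AX r): greatest fixpoint, start Z0 = {0}, keep only states in Sat with some successor in Z. Already a fixed point.
Sat(EG (AX r)) = {0}
|Sat(EG (AX r))| = |{0}| = 1.

1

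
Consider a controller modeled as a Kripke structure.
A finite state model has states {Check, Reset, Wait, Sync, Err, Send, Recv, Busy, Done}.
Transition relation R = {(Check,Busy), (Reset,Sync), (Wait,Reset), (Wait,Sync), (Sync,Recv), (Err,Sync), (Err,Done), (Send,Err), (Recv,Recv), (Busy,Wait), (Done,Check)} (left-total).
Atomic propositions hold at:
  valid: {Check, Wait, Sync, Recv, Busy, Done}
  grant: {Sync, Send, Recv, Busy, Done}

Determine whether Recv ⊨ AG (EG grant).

Yes

EG grant: greatest fixpoint, start Z0 = {Sync, Send, Recv, Busy, Done}, keep only states in Sat with some successor in Z. Z1 = {Sync, Recv}; fixed.
Sat(EG grant) = {Sync, Recv}
AG (EG grant): greatest fixpoint, start Z0 = {Sync, Recv}, keep only states in Sat with every successor in Z. Already a fixed point.
Sat(AG (EG grant)) = {Sync, Recv}
Recv ∈ Sat(AG (EG grant)) = {Sync, Recv}, so the formula holds at Recv.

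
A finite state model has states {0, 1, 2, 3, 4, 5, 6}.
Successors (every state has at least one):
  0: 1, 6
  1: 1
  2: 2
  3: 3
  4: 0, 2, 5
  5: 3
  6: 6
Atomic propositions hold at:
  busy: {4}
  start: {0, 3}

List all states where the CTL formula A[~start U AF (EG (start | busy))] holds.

Sat(~start) = {1, 2, 4, 5, 6}
Sat(start | busy) = {0, 3, 4}
EG (start | busy): greatest fixpoint, start Z0 = {0, 3, 4}, keep only states in Sat with some successor in Z. Z1 = {3, 4}; Z2 = {3}; fixed.
Sat(EG (start | busy)) = {3}
AF (EG (start | busy)): least fixpoint, start Z0 = {3}, add states with every successor in Z. Z1 = {3, 5}; fixed.
Sat(AF (EG (start | busy))) = {3, 5}
A[~start U AF (EG (start | busy))]: least fixpoint, start Z0 = Sat(AF (EG (start | busy))) = {3, 5}, add states in Sat(~start) with every successor in Z. Already a fixed point.
Sat(A[~start U AF (EG (start | busy))]) = {3, 5}

{3, 5}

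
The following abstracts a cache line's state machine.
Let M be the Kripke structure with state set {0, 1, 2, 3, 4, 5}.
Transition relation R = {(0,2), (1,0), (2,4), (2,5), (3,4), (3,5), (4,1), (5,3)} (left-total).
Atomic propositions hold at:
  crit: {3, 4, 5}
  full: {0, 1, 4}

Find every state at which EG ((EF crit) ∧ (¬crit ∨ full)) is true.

EF crit: least fixpoint, start Z0 = {3, 4, 5}, add states with some successor in Z. Z1 = {2, 3, 4, 5}; Z2 = {0, 2, 3, 4, 5}; Z3 = {0, 1, 2, 3, 4, 5}; fixed.
Sat(EF crit) = {0, 1, 2, 3, 4, 5}
Sat(¬crit) = {0, 1, 2}
Sat(¬crit ∨ full) = {0, 1, 2, 4}
Sat((EF crit) ∧ (¬crit ∨ full)) = {0, 1, 2, 4}
EG ((EF crit) ∧ (¬crit ∨ full)): greatest fixpoint, start Z0 = {0, 1, 2, 4}, keep only states in Sat with some successor in Z. Already a fixed point.
Sat(EG ((EF crit) ∧ (¬crit ∨ full))) = {0, 1, 2, 4}

{0, 1, 2, 4}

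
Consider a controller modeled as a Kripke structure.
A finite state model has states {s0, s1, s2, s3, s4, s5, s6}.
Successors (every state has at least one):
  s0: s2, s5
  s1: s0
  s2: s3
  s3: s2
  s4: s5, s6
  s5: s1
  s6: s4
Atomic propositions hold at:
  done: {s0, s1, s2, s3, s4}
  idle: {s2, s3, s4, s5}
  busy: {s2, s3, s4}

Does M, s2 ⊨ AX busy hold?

Sat(AX busy) = {s : every successor in {s2, s3, s4}} = {s2, s3, s6}
s2 ∈ Sat(AX busy) = {s2, s3, s6}, so the formula holds at s2.

Yes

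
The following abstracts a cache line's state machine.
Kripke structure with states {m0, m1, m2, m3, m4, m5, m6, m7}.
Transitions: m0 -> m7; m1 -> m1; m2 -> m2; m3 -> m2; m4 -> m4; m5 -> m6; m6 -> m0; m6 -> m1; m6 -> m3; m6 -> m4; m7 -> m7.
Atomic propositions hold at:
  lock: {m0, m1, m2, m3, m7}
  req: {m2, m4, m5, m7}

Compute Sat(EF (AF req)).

{m0, m2, m3, m4, m5, m6, m7}

AF req: least fixpoint, start Z0 = {m2, m4, m5, m7}, add states with every successor in Z. Z1 = {m0, m2, m3, m4, m5, m7}; fixed.
Sat(AF req) = {m0, m2, m3, m4, m5, m7}
EF (AF req): least fixpoint, start Z0 = {m0, m2, m3, m4, m5, m7}, add states with some successor in Z. Z1 = {m0, m2, m3, m4, m5, m6, m7}; fixed.
Sat(EF (AF req)) = {m0, m2, m3, m4, m5, m6, m7}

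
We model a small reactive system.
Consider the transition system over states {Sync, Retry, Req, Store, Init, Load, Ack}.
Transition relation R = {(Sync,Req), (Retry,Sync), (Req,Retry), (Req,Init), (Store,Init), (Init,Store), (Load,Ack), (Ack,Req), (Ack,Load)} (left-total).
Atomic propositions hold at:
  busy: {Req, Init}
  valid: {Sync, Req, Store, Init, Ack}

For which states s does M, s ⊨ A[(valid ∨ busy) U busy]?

Sat(valid ∨ busy) = {Sync, Req, Store, Init, Ack}
A[(valid ∨ busy) U busy]: least fixpoint, start Z0 = Sat(busy) = {Req, Init}, add states in Sat(valid ∨ busy) with every successor in Z. Z1 = {Sync, Req, Store, Init}; fixed.
Sat(A[(valid ∨ busy) U busy]) = {Sync, Req, Store, Init}

{Sync, Req, Store, Init}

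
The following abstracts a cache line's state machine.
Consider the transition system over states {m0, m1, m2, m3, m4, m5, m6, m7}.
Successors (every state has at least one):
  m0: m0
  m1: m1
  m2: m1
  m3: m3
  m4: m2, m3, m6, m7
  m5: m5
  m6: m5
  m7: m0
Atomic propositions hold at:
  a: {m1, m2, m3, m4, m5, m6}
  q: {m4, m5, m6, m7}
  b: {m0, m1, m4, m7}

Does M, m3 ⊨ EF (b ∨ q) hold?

Sat(b ∨ q) = {m0, m1, m4, m5, m6, m7}
EF (b ∨ q): least fixpoint, start Z0 = {m0, m1, m4, m5, m6, m7}, add states with some successor in Z. Z1 = {m0, m1, m2, m4, m5, m6, m7}; fixed.
Sat(EF (b ∨ q)) = {m0, m1, m2, m4, m5, m6, m7}
m3 ∉ Sat(EF (b ∨ q)) = {m0, m1, m2, m4, m5, m6, m7}, so the formula does not hold at m3.

No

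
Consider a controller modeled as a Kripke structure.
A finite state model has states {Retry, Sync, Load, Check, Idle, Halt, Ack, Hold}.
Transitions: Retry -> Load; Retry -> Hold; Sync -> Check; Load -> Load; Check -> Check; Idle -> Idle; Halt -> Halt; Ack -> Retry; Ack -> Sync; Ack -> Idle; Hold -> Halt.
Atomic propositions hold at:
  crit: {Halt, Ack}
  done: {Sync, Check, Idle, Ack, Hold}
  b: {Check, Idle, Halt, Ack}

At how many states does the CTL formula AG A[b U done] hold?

3

A[b U done]: least fixpoint, start Z0 = Sat(done) = {Sync, Check, Idle, Ack, Hold}, add states in Sat(b) with every successor in Z. Already a fixed point.
Sat(A[b U done]) = {Sync, Check, Idle, Ack, Hold}
AG A[b U done]: greatest fixpoint, start Z0 = {Sync, Check, Idle, Ack, Hold}, keep only states in Sat with every successor in Z. Z1 = {Sync, Check, Idle}; fixed.
Sat(AG A[b U done]) = {Sync, Check, Idle}
|Sat(AG A[b U done])| = |{Sync, Check, Idle}| = 3.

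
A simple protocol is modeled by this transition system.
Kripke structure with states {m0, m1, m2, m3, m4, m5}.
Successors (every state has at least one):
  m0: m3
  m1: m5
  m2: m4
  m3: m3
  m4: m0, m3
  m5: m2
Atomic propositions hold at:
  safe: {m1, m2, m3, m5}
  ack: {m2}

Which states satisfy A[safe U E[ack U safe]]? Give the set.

{m1, m2, m3, m5}

E[ack U safe]: least fixpoint, start Z0 = Sat(safe) = {m1, m2, m3, m5}, add states in Sat(ack) with some successor in Z. Already a fixed point.
Sat(E[ack U safe]) = {m1, m2, m3, m5}
A[safe U E[ack U safe]]: least fixpoint, start Z0 = Sat(E[ack U safe]) = {m1, m2, m3, m5}, add states in Sat(safe) with every successor in Z. Already a fixed point.
Sat(A[safe U E[ack U safe]]) = {m1, m2, m3, m5}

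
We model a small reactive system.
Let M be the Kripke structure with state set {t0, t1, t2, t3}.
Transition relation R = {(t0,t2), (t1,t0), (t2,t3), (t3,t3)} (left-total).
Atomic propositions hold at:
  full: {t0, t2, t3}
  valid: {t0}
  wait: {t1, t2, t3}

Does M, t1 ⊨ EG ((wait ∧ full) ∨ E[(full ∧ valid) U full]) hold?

Sat(wait ∧ full) = {t2, t3}
Sat(full ∧ valid) = {t0}
E[(full ∧ valid) U full]: least fixpoint, start Z0 = Sat(full) = {t0, t2, t3}, add states in Sat(full ∧ valid) with some successor in Z. Already a fixed point.
Sat(E[(full ∧ valid) U full]) = {t0, t2, t3}
Sat((wait ∧ full) ∨ E[(full ∧ valid) U full]) = {t0, t2, t3}
EG ((wait ∧ full) ∨ E[(full ∧ valid) U full]): greatest fixpoint, start Z0 = {t0, t2, t3}, keep only states in Sat with some successor in Z. Already a fixed point.
Sat(EG ((wait ∧ full) ∨ E[(full ∧ valid) U full])) = {t0, t2, t3}
t1 ∉ Sat(EG ((wait ∧ full) ∨ E[(full ∧ valid) U full])) = {t0, t2, t3}, so the formula does not hold at t1.

No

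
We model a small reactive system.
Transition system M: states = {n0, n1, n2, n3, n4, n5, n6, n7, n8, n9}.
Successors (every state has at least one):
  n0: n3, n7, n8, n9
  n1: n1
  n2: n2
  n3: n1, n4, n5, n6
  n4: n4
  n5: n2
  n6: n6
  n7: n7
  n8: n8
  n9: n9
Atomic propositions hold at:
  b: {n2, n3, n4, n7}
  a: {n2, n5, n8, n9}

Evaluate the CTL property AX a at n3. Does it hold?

Sat(AX a) = {s : every successor in {n2, n5, n8, n9}} = {n2, n5, n8, n9}
n3 ∉ Sat(AX a) = {n2, n5, n8, n9}, so the formula does not hold at n3.

No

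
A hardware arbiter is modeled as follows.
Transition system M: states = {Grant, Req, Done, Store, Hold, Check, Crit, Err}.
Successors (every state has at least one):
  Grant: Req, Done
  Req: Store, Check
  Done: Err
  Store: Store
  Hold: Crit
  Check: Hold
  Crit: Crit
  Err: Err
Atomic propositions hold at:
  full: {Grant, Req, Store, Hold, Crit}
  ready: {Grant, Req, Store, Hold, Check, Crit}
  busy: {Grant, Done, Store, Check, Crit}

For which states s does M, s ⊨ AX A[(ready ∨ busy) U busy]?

{Grant, Req, Store, Hold, Check, Crit}

Sat(ready ∨ busy) = {Grant, Req, Done, Store, Hold, Check, Crit}
A[(ready ∨ busy) U busy]: least fixpoint, start Z0 = Sat(busy) = {Grant, Done, Store, Check, Crit}, add states in Sat(ready ∨ busy) with every successor in Z. Z1 = {Grant, Req, Done, Store, Hold, Check, Crit}; fixed.
Sat(A[(ready ∨ busy) U busy]) = {Grant, Req, Done, Store, Hold, Check, Crit}
Sat(AX A[(ready ∨ busy) U busy]) = {s : every successor in {Grant, Req, Done, Store, Hold, Check, Crit}} = {Grant, Req, Store, Hold, Check, Crit}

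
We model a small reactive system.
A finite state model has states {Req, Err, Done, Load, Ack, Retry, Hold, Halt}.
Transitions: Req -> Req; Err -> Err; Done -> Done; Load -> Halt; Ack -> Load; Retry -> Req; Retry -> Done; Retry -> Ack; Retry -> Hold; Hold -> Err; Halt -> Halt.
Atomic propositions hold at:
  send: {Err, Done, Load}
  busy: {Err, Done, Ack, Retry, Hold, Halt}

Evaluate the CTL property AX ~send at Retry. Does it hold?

No

Sat(~send) = {Req, Ack, Retry, Hold, Halt}
Sat(AX ~send) = {s : every successor in {Req, Ack, Retry, Hold, Halt}} = {Req, Load, Halt}
Retry ∉ Sat(AX ~send) = {Req, Load, Halt}, so the formula does not hold at Retry.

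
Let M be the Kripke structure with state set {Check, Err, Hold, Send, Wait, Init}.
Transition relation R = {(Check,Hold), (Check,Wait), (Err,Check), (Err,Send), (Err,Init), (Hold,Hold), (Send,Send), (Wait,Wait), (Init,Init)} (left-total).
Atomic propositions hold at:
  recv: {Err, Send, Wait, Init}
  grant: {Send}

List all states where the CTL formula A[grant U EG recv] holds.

{Err, Send, Wait, Init}

EG recv: greatest fixpoint, start Z0 = {Err, Send, Wait, Init}, keep only states in Sat with some successor in Z. Already a fixed point.
Sat(EG recv) = {Err, Send, Wait, Init}
A[grant U EG recv]: least fixpoint, start Z0 = Sat(EG recv) = {Err, Send, Wait, Init}, add states in Sat(grant) with every successor in Z. Already a fixed point.
Sat(A[grant U EG recv]) = {Err, Send, Wait, Init}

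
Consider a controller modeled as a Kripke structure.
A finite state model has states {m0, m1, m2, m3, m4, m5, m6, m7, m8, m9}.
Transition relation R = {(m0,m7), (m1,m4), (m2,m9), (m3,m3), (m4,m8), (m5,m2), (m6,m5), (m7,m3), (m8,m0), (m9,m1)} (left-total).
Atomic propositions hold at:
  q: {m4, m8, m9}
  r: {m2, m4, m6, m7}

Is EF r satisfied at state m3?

No

EF r: least fixpoint, start Z0 = {m2, m4, m6, m7}, add states with some successor in Z. Z1 = {m0, m1, m2, m4, m5, m6, m7}; Z2 = {m0, m1, m2, m4, m5, m6, m7, m8, m9}; fixed.
Sat(EF r) = {m0, m1, m2, m4, m5, m6, m7, m8, m9}
m3 ∉ Sat(EF r) = {m0, m1, m2, m4, m5, m6, m7, m8, m9}, so the formula does not hold at m3.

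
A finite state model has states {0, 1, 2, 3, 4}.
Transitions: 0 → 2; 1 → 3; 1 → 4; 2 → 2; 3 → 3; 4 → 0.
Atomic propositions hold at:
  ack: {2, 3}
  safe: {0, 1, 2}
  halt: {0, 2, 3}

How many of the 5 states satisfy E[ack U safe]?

3

E[ack U safe]: least fixpoint, start Z0 = Sat(safe) = {0, 1, 2}, add states in Sat(ack) with some successor in Z. Already a fixed point.
Sat(E[ack U safe]) = {0, 1, 2}
|Sat(E[ack U safe])| = |{0, 1, 2}| = 3.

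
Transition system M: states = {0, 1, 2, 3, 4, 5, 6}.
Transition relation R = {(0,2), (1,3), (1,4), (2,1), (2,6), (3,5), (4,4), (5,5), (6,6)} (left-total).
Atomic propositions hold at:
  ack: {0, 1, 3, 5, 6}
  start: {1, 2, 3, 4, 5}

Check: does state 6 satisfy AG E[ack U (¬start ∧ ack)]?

Sat(¬start) = {0, 6}
Sat(¬start ∧ ack) = {0, 6}
E[ack U (¬start ∧ ack)]: least fixpoint, start Z0 = Sat((¬start ∧ ack)) = {0, 6}, add states in Sat(ack) with some successor in Z. Already a fixed point.
Sat(E[ack U (¬start ∧ ack)]) = {0, 6}
AG E[ack U (¬start ∧ ack)]: greatest fixpoint, start Z0 = {0, 6}, keep only states in Sat with every successor in Z. Z1 = {6}; fixed.
Sat(AG E[ack U (¬start ∧ ack)]) = {6}
6 ∈ Sat(AG E[ack U (¬start ∧ ack)]) = {6}, so the formula holds at 6.

Yes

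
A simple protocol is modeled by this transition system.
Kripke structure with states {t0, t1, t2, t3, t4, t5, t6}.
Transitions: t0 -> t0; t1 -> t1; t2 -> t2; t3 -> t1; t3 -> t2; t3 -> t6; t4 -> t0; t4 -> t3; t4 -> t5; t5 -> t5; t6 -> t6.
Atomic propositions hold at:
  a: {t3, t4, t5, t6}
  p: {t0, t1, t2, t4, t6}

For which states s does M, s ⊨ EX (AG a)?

{t3, t4, t5, t6}

AG a: greatest fixpoint, start Z0 = {t3, t4, t5, t6}, keep only states in Sat with every successor in Z. Z1 = {t5, t6}; fixed.
Sat(AG a) = {t5, t6}
Sat(EX (AG a)) = {s : some successor in {t5, t6}} = {t3, t4, t5, t6}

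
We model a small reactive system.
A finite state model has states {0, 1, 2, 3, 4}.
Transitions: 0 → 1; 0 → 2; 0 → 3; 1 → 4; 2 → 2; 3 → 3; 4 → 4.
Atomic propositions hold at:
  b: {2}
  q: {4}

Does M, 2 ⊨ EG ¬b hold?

Sat(¬b) = {0, 1, 3, 4}
EG ¬b: greatest fixpoint, start Z0 = {0, 1, 3, 4}, keep only states in Sat with some successor in Z. Already a fixed point.
Sat(EG ¬b) = {0, 1, 3, 4}
2 ∉ Sat(EG ¬b) = {0, 1, 3, 4}, so the formula does not hold at 2.

No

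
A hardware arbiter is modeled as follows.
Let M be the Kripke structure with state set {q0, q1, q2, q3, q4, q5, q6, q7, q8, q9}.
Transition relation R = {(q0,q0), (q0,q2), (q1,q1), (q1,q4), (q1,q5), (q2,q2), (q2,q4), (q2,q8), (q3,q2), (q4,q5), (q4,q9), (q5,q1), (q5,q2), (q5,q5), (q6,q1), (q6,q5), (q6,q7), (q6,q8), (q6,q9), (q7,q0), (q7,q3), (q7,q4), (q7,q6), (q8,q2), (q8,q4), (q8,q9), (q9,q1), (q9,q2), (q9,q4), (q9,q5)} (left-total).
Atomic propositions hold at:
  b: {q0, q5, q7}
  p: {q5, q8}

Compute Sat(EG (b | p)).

Sat(b | p) = {q0, q5, q7, q8}
EG (b | p): greatest fixpoint, start Z0 = {q0, q5, q7, q8}, keep only states in Sat with some successor in Z. Z1 = {q0, q5, q7}; fixed.
Sat(EG (b | p)) = {q0, q5, q7}

{q0, q5, q7}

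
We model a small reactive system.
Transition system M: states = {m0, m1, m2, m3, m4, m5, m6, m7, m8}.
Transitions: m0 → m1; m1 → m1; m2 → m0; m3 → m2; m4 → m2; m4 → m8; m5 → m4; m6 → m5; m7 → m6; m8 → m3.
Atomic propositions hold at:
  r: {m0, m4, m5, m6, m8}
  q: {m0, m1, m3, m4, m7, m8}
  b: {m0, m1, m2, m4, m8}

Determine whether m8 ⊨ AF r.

AF r: least fixpoint, start Z0 = {m0, m4, m5, m6, m8}, add states with every successor in Z. Z1 = {m0, m2, m4, m5, m6, m7, m8}; Z2 = {m0, m2, m3, m4, m5, m6, m7, m8}; fixed.
Sat(AF r) = {m0, m2, m3, m4, m5, m6, m7, m8}
m8 ∈ Sat(AF r) = {m0, m2, m3, m4, m5, m6, m7, m8}, so the formula holds at m8.

Yes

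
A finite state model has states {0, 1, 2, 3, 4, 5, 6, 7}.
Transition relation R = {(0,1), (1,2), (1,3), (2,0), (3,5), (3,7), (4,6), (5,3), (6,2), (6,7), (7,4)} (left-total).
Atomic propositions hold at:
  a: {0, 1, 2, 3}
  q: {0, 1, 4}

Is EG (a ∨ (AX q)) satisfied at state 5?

Sat(AX q) = {s : every successor in {0, 1, 4}} = {0, 2, 7}
Sat(a ∨ (AX q)) = {0, 1, 2, 3, 7}
EG (a ∨ (AX q)): greatest fixpoint, start Z0 = {0, 1, 2, 3, 7}, keep only states in Sat with some successor in Z. Z1 = {0, 1, 2, 3}; Z2 = {0, 1, 2}; fixed.
Sat(EG (a ∨ (AX q))) = {0, 1, 2}
5 ∉ Sat(EG (a ∨ (AX q))) = {0, 1, 2}, so the formula does not hold at 5.

No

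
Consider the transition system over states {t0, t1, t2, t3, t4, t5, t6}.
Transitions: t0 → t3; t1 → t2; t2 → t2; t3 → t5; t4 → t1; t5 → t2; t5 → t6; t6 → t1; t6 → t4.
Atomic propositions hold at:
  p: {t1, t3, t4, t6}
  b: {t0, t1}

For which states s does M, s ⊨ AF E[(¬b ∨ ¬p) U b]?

Sat(¬b) = {t2, t3, t4, t5, t6}
Sat(¬p) = {t0, t2, t5}
Sat(¬b ∨ ¬p) = {t0, t2, t3, t4, t5, t6}
E[(¬b ∨ ¬p) U b]: least fixpoint, start Z0 = Sat(b) = {t0, t1}, add states in Sat(¬b ∨ ¬p) with some successor in Z. Z1 = {t0, t1, t4, t6}; Z2 = {t0, t1, t4, t5, t6}; Z3 = {t0, t1, t3, t4, t5, t6}; fixed.
Sat(E[(¬b ∨ ¬p) U b]) = {t0, t1, t3, t4, t5, t6}
AF E[(¬b ∨ ¬p) U b]: least fixpoint, start Z0 = {t0, t1, t3, t4, t5, t6}, add states with every successor in Z. Already a fixed point.
Sat(AF E[(¬b ∨ ¬p) U b]) = {t0, t1, t3, t4, t5, t6}

{t0, t1, t3, t4, t5, t6}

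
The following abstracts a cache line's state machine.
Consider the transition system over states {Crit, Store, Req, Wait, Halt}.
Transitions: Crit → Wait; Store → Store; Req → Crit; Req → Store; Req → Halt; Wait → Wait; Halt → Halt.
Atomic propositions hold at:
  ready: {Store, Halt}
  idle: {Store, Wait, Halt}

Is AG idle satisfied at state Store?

AG idle: greatest fixpoint, start Z0 = {Store, Wait, Halt}, keep only states in Sat with every successor in Z. Already a fixed point.
Sat(AG idle) = {Store, Wait, Halt}
Store ∈ Sat(AG idle) = {Store, Wait, Halt}, so the formula holds at Store.

Yes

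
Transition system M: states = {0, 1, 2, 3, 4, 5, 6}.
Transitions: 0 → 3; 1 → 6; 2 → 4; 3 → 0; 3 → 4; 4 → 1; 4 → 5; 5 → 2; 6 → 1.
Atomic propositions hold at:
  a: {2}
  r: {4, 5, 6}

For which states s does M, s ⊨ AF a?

AF a: least fixpoint, start Z0 = {2}, add states with every successor in Z. Z1 = {2, 5}; fixed.
Sat(AF a) = {2, 5}

{2, 5}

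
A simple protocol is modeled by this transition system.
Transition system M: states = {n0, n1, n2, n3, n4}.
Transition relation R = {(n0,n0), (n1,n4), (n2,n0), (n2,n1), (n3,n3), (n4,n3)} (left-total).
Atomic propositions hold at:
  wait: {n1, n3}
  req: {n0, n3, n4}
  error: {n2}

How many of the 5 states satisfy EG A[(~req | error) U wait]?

Sat(~req) = {n1, n2}
Sat(~req | error) = {n1, n2}
A[(~req | error) U wait]: least fixpoint, start Z0 = Sat(wait) = {n1, n3}, add states in Sat(~req | error) with every successor in Z. Already a fixed point.
Sat(A[(~req | error) U wait]) = {n1, n3}
EG A[(~req | error) U wait]: greatest fixpoint, start Z0 = {n1, n3}, keep only states in Sat with some successor in Z. Z1 = {n3}; fixed.
Sat(EG A[(~req | error) U wait]) = {n3}
|Sat(EG A[(~req | error) U wait])| = |{n3}| = 1.

1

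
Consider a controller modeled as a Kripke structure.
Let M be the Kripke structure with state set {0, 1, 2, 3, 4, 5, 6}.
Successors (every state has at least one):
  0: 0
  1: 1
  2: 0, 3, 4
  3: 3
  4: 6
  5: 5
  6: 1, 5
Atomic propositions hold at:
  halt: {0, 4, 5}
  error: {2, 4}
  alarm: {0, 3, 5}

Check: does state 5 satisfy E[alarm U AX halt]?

Sat(AX halt) = {s : every successor in {0, 4, 5}} = {0, 5}
E[alarm U AX halt]: least fixpoint, start Z0 = Sat(AX halt) = {0, 5}, add states in Sat(alarm) with some successor in Z. Already a fixed point.
Sat(E[alarm U AX halt]) = {0, 5}
5 ∈ Sat(E[alarm U AX halt]) = {0, 5}, so the formula holds at 5.

Yes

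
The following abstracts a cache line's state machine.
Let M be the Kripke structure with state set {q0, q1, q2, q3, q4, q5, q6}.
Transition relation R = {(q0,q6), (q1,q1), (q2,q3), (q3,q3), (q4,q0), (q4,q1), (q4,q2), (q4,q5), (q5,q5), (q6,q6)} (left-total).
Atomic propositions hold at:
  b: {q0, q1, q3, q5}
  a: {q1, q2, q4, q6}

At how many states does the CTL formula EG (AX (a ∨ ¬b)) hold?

3

Sat(¬b) = {q2, q4, q6}
Sat(a ∨ ¬b) = {q1, q2, q4, q6}
Sat(AX (a ∨ ¬b)) = {s : every successor in {q1, q2, q4, q6}} = {q0, q1, q6}
EG (AX (a ∨ ¬b)): greatest fixpoint, start Z0 = {q0, q1, q6}, keep only states in Sat with some successor in Z. Already a fixed point.
Sat(EG (AX (a ∨ ¬b))) = {q0, q1, q6}
|Sat(EG (AX (a ∨ ¬b)))| = |{q0, q1, q6}| = 3.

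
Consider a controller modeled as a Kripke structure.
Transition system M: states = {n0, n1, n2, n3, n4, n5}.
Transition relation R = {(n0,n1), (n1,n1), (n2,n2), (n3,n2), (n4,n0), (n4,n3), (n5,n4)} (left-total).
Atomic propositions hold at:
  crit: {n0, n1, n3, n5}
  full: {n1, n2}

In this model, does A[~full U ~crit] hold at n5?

Yes

Sat(~full) = {n0, n3, n4, n5}
Sat(~crit) = {n2, n4}
A[~full U ~crit]: least fixpoint, start Z0 = Sat(~crit) = {n2, n4}, add states in Sat(~full) with every successor in Z. Z1 = {n2, n3, n4, n5}; fixed.
Sat(A[~full U ~crit]) = {n2, n3, n4, n5}
n5 ∈ Sat(A[~full U ~crit]) = {n2, n3, n4, n5}, so the formula holds at n5.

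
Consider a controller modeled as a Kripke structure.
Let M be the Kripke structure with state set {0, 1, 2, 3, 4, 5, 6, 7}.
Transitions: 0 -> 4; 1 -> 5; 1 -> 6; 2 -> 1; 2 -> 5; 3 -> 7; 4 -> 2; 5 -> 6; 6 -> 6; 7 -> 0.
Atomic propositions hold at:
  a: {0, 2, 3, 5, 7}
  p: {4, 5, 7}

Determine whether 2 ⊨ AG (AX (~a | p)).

Yes

Sat(~a) = {1, 4, 6}
Sat(~a | p) = {1, 4, 5, 6, 7}
Sat(AX (~a | p)) = {s : every successor in {1, 4, 5, 6, 7}} = {0, 1, 2, 3, 5, 6}
AG (AX (~a | p)): greatest fixpoint, start Z0 = {0, 1, 2, 3, 5, 6}, keep only states in Sat with every successor in Z. Z1 = {1, 2, 5, 6}; fixed.
Sat(AG (AX (~a | p))) = {1, 2, 5, 6}
2 ∈ Sat(AG (AX (~a | p))) = {1, 2, 5, 6}, so the formula holds at 2.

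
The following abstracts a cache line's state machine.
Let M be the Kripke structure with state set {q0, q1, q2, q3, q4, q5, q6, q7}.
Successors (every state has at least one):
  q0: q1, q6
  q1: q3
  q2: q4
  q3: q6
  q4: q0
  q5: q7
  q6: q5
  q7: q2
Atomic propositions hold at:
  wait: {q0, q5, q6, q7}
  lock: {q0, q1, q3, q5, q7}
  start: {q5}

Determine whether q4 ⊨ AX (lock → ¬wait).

No

Sat(¬wait) = {q1, q2, q3, q4}
Sat(lock → ¬wait) = {q1, q2, q3, q4, q6}
Sat(AX (lock → ¬wait)) = {s : every successor in {q1, q2, q3, q4, q6}} = {q0, q1, q2, q3, q7}
q4 ∉ Sat(AX (lock → ¬wait)) = {q0, q1, q2, q3, q7}, so the formula does not hold at q4.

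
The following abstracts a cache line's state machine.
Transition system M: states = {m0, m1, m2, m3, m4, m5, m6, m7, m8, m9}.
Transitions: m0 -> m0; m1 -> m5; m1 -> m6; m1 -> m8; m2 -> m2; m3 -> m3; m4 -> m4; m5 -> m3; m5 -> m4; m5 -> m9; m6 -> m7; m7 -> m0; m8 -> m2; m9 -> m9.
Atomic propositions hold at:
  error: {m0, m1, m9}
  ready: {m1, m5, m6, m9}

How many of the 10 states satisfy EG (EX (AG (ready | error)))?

4

Sat(ready | error) = {m0, m1, m5, m6, m9}
AG (ready | error): greatest fixpoint, start Z0 = {m0, m1, m5, m6, m9}, keep only states in Sat with every successor in Z. Z1 = {m0, m9}; fixed.
Sat(AG (ready | error)) = {m0, m9}
Sat(EX (AG (ready | error))) = {s : some successor in {m0, m9}} = {m0, m5, m7, m9}
EG (EX (AG (ready | error))): greatest fixpoint, start Z0 = {m0, m5, m7, m9}, keep only states in Sat with some successor in Z. Already a fixed point.
Sat(EG (EX (AG (ready | error)))) = {m0, m5, m7, m9}
|Sat(EG (EX (AG (ready | error))))| = |{m0, m5, m7, m9}| = 4.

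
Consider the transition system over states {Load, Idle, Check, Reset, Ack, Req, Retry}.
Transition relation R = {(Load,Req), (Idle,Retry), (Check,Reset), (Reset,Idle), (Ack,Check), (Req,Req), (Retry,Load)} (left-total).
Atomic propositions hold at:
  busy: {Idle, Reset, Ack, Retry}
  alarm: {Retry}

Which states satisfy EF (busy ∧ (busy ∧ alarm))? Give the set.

Sat(busy ∧ alarm) = {Retry}
Sat(busy ∧ (busy ∧ alarm)) = {Retry}
EF (busy ∧ (busy ∧ alarm)): least fixpoint, start Z0 = {Retry}, add states with some successor in Z. Z1 = {Idle, Retry}; Z2 = {Idle, Reset, Retry}; Z3 = {Idle, Check, Reset, Retry}; Z4 = {Idle, Check, Reset, Ack, Retry}; fixed.
Sat(EF (busy ∧ (busy ∧ alarm))) = {Idle, Check, Reset, Ack, Retry}

{Idle, Check, Reset, Ack, Retry}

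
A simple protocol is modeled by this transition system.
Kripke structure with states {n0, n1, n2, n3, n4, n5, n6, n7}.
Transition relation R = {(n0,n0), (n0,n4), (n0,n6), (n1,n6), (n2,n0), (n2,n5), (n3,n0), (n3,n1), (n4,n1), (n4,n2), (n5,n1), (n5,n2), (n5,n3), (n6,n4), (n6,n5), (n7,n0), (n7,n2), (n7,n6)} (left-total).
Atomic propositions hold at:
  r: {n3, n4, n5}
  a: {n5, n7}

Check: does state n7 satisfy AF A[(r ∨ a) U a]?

Yes

Sat(r ∨ a) = {n3, n4, n5, n7}
A[(r ∨ a) U a]: least fixpoint, start Z0 = Sat(a) = {n5, n7}, add states in Sat(r ∨ a) with every successor in Z. Already a fixed point.
Sat(A[(r ∨ a) U a]) = {n5, n7}
AF A[(r ∨ a) U a]: least fixpoint, start Z0 = {n5, n7}, add states with every successor in Z. Already a fixed point.
Sat(AF A[(r ∨ a) U a]) = {n5, n7}
n7 ∈ Sat(AF A[(r ∨ a) U a]) = {n5, n7}, so the formula holds at n7.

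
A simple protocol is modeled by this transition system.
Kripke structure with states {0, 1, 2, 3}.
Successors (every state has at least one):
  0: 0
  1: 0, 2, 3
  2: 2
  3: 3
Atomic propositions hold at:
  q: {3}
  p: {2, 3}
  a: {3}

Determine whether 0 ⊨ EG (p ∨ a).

No

Sat(p ∨ a) = {2, 3}
EG (p ∨ a): greatest fixpoint, start Z0 = {2, 3}, keep only states in Sat with some successor in Z. Already a fixed point.
Sat(EG (p ∨ a)) = {2, 3}
0 ∉ Sat(EG (p ∨ a)) = {2, 3}, so the formula does not hold at 0.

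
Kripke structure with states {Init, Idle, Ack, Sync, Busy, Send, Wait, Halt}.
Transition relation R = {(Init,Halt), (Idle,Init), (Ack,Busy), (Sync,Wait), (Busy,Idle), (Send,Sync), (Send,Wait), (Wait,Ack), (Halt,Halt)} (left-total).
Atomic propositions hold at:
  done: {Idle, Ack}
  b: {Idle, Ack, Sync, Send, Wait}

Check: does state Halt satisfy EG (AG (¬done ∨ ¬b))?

Yes

Sat(¬done) = {Init, Sync, Busy, Send, Wait, Halt}
Sat(¬b) = {Init, Busy, Halt}
Sat(¬done ∨ ¬b) = {Init, Sync, Busy, Send, Wait, Halt}
AG (¬done ∨ ¬b): greatest fixpoint, start Z0 = {Init, Sync, Busy, Send, Wait, Halt}, keep only states in Sat with every successor in Z. Z1 = {Init, Sync, Send, Halt}; Z2 = {Init, Halt}; fixed.
Sat(AG (¬done ∨ ¬b)) = {Init, Halt}
EG (AG (¬done ∨ ¬b)): greatest fixpoint, start Z0 = {Init, Halt}, keep only states in Sat with some successor in Z. Already a fixed point.
Sat(EG (AG (¬done ∨ ¬b))) = {Init, Halt}
Halt ∈ Sat(EG (AG (¬done ∨ ¬b))) = {Init, Halt}, so the formula holds at Halt.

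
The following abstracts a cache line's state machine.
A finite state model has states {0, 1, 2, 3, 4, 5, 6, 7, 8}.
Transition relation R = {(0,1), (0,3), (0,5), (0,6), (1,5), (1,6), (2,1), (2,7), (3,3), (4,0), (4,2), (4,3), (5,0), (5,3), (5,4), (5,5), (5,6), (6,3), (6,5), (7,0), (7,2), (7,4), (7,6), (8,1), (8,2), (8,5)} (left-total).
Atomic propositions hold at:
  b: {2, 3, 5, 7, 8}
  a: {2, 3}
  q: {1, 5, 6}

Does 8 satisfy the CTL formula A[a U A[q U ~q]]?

Sat(~q) = {0, 2, 3, 4, 7, 8}
A[q U ~q]: least fixpoint, start Z0 = Sat(~q) = {0, 2, 3, 4, 7, 8}, add states in Sat(q) with every successor in Z. Already a fixed point.
Sat(A[q U ~q]) = {0, 2, 3, 4, 7, 8}
A[a U A[q U ~q]]: least fixpoint, start Z0 = Sat(A[q U ~q]) = {0, 2, 3, 4, 7, 8}, add states in Sat(a) with every successor in Z. Already a fixed point.
Sat(A[a U A[q U ~q]]) = {0, 2, 3, 4, 7, 8}
8 ∈ Sat(A[a U A[q U ~q]]) = {0, 2, 3, 4, 7, 8}, so the formula holds at 8.

Yes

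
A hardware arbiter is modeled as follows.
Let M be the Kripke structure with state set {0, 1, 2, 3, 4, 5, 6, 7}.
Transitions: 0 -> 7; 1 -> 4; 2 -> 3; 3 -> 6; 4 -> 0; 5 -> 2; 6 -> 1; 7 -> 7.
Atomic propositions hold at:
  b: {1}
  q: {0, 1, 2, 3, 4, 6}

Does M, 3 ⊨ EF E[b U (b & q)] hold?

Sat(b & q) = {1}
E[b U (b & q)]: least fixpoint, start Z0 = Sat((b & q)) = {1}, add states in Sat(b) with some successor in Z. Already a fixed point.
Sat(E[b U (b & q)]) = {1}
EF E[b U (b & q)]: least fixpoint, start Z0 = {1}, add states with some successor in Z. Z1 = {1, 6}; Z2 = {1, 3, 6}; Z3 = {1, 2, 3, 6}; Z4 = {1, 2, 3, 5, 6}; fixed.
Sat(EF E[b U (b & q)]) = {1, 2, 3, 5, 6}
3 ∈ Sat(EF E[b U (b & q)]) = {1, 2, 3, 5, 6}, so the formula holds at 3.

Yes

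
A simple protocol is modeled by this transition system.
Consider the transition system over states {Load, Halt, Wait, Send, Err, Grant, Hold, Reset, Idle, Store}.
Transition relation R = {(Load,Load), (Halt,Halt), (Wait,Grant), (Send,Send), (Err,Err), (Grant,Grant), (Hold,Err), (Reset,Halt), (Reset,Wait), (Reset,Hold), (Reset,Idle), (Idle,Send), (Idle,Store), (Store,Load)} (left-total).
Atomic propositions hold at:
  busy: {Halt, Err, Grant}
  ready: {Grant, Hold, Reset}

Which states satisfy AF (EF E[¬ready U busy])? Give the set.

{Halt, Wait, Err, Grant, Hold, Reset}

Sat(¬ready) = {Load, Halt, Wait, Send, Err, Idle, Store}
E[¬ready U busy]: least fixpoint, start Z0 = Sat(busy) = {Halt, Err, Grant}, add states in Sat(¬ready) with some successor in Z. Z1 = {Halt, Wait, Err, Grant}; fixed.
Sat(E[¬ready U busy]) = {Halt, Wait, Err, Grant}
EF E[¬ready U busy]: least fixpoint, start Z0 = {Halt, Wait, Err, Grant}, add states with some successor in Z. Z1 = {Halt, Wait, Err, Grant, Hold, Reset}; fixed.
Sat(EF E[¬ready U busy]) = {Halt, Wait, Err, Grant, Hold, Reset}
AF (EF E[¬ready U busy]): least fixpoint, start Z0 = {Halt, Wait, Err, Grant, Hold, Reset}, add states with every successor in Z. Already a fixed point.
Sat(AF (EF E[¬ready U busy])) = {Halt, Wait, Err, Grant, Hold, Reset}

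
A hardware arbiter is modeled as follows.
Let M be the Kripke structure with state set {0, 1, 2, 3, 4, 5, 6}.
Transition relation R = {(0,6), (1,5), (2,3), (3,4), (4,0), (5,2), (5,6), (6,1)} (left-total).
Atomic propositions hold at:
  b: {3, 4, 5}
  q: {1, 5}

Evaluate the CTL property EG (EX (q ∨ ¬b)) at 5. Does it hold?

Sat(¬b) = {0, 1, 2, 6}
Sat(q ∨ ¬b) = {0, 1, 2, 5, 6}
Sat(EX (q ∨ ¬b)) = {s : some successor in {0, 1, 2, 5, 6}} = {0, 1, 4, 5, 6}
EG (EX (q ∨ ¬b)): greatest fixpoint, start Z0 = {0, 1, 4, 5, 6}, keep only states in Sat with some successor in Z. Already a fixed point.
Sat(EG (EX (q ∨ ¬b))) = {0, 1, 4, 5, 6}
5 ∈ Sat(EG (EX (q ∨ ¬b))) = {0, 1, 4, 5, 6}, so the formula holds at 5.

Yes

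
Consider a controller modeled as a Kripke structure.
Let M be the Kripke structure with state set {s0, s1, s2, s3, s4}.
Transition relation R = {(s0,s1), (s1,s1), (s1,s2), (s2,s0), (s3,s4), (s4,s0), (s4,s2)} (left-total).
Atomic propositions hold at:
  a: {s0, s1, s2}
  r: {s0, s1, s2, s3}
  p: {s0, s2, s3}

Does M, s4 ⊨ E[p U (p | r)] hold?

Sat(p | r) = {s0, s1, s2, s3}
E[p U (p | r)]: least fixpoint, start Z0 = Sat((p | r)) = {s0, s1, s2, s3}, add states in Sat(p) with some successor in Z. Already a fixed point.
Sat(E[p U (p | r)]) = {s0, s1, s2, s3}
s4 ∉ Sat(E[p U (p | r)]) = {s0, s1, s2, s3}, so the formula does not hold at s4.

No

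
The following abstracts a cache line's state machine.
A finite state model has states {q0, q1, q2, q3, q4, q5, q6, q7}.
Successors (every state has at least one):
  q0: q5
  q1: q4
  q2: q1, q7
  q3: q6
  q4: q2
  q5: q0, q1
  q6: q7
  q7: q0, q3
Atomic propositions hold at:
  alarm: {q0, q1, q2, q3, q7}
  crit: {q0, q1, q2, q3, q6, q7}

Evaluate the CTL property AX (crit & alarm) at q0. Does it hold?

No

Sat(crit & alarm) = {q0, q1, q2, q3, q7}
Sat(AX (crit & alarm)) = {s : every successor in {q0, q1, q2, q3, q7}} = {q2, q4, q5, q6, q7}
q0 ∉ Sat(AX (crit & alarm)) = {q2, q4, q5, q6, q7}, so the formula does not hold at q0.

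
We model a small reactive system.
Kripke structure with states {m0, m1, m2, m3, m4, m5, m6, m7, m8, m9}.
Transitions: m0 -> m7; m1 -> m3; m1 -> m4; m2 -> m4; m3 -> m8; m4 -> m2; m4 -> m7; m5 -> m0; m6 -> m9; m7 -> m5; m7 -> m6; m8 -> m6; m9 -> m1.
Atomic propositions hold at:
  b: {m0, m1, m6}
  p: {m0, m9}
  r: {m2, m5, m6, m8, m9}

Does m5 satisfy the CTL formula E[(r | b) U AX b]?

Yes

Sat(r | b) = {m0, m1, m2, m5, m6, m8, m9}
Sat(AX b) = {s : every successor in {m0, m1, m6}} = {m5, m8, m9}
E[(r | b) U AX b]: least fixpoint, start Z0 = Sat(AX b) = {m5, m8, m9}, add states in Sat(r | b) with some successor in Z. Z1 = {m5, m6, m8, m9}; fixed.
Sat(E[(r | b) U AX b]) = {m5, m6, m8, m9}
m5 ∈ Sat(E[(r | b) U AX b]) = {m5, m6, m8, m9}, so the formula holds at m5.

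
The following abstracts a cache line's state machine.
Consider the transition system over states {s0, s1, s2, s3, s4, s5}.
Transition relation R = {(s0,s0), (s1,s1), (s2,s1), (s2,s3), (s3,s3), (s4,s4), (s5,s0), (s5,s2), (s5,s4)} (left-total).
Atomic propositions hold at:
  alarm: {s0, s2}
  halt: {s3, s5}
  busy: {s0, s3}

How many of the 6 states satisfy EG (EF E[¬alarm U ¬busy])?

4

Sat(¬alarm) = {s1, s3, s4, s5}
Sat(¬busy) = {s1, s2, s4, s5}
E[¬alarm U ¬busy]: least fixpoint, start Z0 = Sat(¬busy) = {s1, s2, s4, s5}, add states in Sat(¬alarm) with some successor in Z. Already a fixed point.
Sat(E[¬alarm U ¬busy]) = {s1, s2, s4, s5}
EF E[¬alarm U ¬busy]: least fixpoint, start Z0 = {s1, s2, s4, s5}, add states with some successor in Z. Already a fixed point.
Sat(EF E[¬alarm U ¬busy]) = {s1, s2, s4, s5}
EG (EF E[¬alarm U ¬busy]): greatest fixpoint, start Z0 = {s1, s2, s4, s5}, keep only states in Sat with some successor in Z. Already a fixed point.
Sat(EG (EF E[¬alarm U ¬busy])) = {s1, s2, s4, s5}
|Sat(EG (EF E[¬alarm U ¬busy]))| = |{s1, s2, s4, s5}| = 4.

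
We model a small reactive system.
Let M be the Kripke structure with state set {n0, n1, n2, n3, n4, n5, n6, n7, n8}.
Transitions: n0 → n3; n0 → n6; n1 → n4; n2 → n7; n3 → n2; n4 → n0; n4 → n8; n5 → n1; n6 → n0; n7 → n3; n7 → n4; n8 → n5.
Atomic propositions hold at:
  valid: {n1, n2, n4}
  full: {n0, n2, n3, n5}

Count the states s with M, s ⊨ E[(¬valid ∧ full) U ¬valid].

6

Sat(¬valid) = {n0, n3, n5, n6, n7, n8}
Sat(¬valid ∧ full) = {n0, n3, n5}
E[(¬valid ∧ full) U ¬valid]: least fixpoint, start Z0 = Sat(¬valid) = {n0, n3, n5, n6, n7, n8}, add states in Sat(¬valid ∧ full) with some successor in Z. Already a fixed point.
Sat(E[(¬valid ∧ full) U ¬valid]) = {n0, n3, n5, n6, n7, n8}
|Sat(E[(¬valid ∧ full) U ¬valid])| = |{n0, n3, n5, n6, n7, n8}| = 6.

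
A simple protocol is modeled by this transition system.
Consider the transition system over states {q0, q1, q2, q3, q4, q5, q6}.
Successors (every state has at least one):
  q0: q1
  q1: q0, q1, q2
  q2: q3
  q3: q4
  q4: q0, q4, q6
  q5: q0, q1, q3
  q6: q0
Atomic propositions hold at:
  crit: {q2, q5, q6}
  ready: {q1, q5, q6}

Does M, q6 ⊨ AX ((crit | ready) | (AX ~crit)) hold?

Yes

Sat(crit | ready) = {q1, q2, q5, q6}
Sat(~crit) = {q0, q1, q3, q4}
Sat(AX ~crit) = {s : every successor in {q0, q1, q3, q4}} = {q0, q2, q3, q5, q6}
Sat((crit | ready) | (AX ~crit)) = {q0, q1, q2, q3, q5, q6}
Sat(AX ((crit | ready) | (AX ~crit))) = {s : every successor in {q0, q1, q2, q3, q5, q6}} = {q0, q1, q2, q5, q6}
q6 ∈ Sat(AX ((crit | ready) | (AX ~crit))) = {q0, q1, q2, q5, q6}, so the formula holds at q6.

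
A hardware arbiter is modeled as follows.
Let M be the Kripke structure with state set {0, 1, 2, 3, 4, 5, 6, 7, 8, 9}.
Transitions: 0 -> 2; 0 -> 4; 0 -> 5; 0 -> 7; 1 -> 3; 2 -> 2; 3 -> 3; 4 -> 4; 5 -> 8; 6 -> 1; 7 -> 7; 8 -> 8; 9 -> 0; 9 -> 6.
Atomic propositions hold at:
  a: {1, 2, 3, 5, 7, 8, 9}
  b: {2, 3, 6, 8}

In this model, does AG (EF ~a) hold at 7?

Sat(~a) = {0, 4, 6}
EF ~a: least fixpoint, start Z0 = {0, 4, 6}, add states with some successor in Z. Z1 = {0, 4, 6, 9}; fixed.
Sat(EF ~a) = {0, 4, 6, 9}
AG (EF ~a): greatest fixpoint, start Z0 = {0, 4, 6, 9}, keep only states in Sat with every successor in Z. Z1 = {4, 9}; Z2 = {4}; fixed.
Sat(AG (EF ~a)) = {4}
7 ∉ Sat(AG (EF ~a)) = {4}, so the formula does not hold at 7.

No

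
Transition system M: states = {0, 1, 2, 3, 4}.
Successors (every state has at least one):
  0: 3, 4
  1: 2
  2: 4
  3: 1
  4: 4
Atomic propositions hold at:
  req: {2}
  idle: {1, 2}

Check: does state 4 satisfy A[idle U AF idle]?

No

AF idle: least fixpoint, start Z0 = {1, 2}, add states with every successor in Z. Z1 = {1, 2, 3}; fixed.
Sat(AF idle) = {1, 2, 3}
A[idle U AF idle]: least fixpoint, start Z0 = Sat(AF idle) = {1, 2, 3}, add states in Sat(idle) with every successor in Z. Already a fixed point.
Sat(A[idle U AF idle]) = {1, 2, 3}
4 ∉ Sat(A[idle U AF idle]) = {1, 2, 3}, so the formula does not hold at 4.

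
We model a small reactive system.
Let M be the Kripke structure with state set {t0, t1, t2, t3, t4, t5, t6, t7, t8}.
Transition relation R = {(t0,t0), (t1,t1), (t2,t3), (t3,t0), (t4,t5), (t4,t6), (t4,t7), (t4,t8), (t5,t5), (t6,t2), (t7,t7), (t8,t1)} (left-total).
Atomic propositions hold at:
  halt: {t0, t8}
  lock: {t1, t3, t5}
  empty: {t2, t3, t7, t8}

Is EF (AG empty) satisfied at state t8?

AG empty: greatest fixpoint, start Z0 = {t2, t3, t7, t8}, keep only states in Sat with every successor in Z. Z1 = {t2, t7}; Z2 = {t7}; fixed.
Sat(AG empty) = {t7}
EF (AG empty): least fixpoint, start Z0 = {t7}, add states with some successor in Z. Z1 = {t4, t7}; fixed.
Sat(EF (AG empty)) = {t4, t7}
t8 ∉ Sat(EF (AG empty)) = {t4, t7}, so the formula does not hold at t8.

No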